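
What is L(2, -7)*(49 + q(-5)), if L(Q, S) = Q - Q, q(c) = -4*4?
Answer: 0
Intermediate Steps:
q(c) = -16
L(Q, S) = 0
L(2, -7)*(49 + q(-5)) = 0*(49 - 16) = 0*33 = 0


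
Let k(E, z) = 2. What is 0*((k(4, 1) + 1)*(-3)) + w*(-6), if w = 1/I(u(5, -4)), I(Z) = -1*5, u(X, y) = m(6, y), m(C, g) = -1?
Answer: 6/5 ≈ 1.2000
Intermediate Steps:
u(X, y) = -1
I(Z) = -5
w = -1/5 (w = 1/(-5) = -1/5 ≈ -0.20000)
0*((k(4, 1) + 1)*(-3)) + w*(-6) = 0*((2 + 1)*(-3)) - 1/5*(-6) = 0*(3*(-3)) + 6/5 = 0*(-9) + 6/5 = 0 + 6/5 = 6/5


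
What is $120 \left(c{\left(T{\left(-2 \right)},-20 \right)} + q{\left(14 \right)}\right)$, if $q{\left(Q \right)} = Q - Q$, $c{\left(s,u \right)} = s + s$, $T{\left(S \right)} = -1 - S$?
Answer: $240$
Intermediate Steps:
$c{\left(s,u \right)} = 2 s$
$q{\left(Q \right)} = 0$
$120 \left(c{\left(T{\left(-2 \right)},-20 \right)} + q{\left(14 \right)}\right) = 120 \left(2 \left(-1 - -2\right) + 0\right) = 120 \left(2 \left(-1 + 2\right) + 0\right) = 120 \left(2 \cdot 1 + 0\right) = 120 \left(2 + 0\right) = 120 \cdot 2 = 240$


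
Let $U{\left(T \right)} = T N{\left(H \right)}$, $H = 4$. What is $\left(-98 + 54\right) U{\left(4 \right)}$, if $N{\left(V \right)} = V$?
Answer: $-704$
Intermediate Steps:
$U{\left(T \right)} = 4 T$ ($U{\left(T \right)} = T 4 = 4 T$)
$\left(-98 + 54\right) U{\left(4 \right)} = \left(-98 + 54\right) 4 \cdot 4 = \left(-44\right) 16 = -704$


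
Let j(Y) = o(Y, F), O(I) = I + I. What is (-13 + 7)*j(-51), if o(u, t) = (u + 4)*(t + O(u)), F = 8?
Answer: -26508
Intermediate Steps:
O(I) = 2*I
o(u, t) = (4 + u)*(t + 2*u) (o(u, t) = (u + 4)*(t + 2*u) = (4 + u)*(t + 2*u))
j(Y) = 32 + 2*Y**2 + 16*Y (j(Y) = 2*Y**2 + 4*8 + 8*Y + 8*Y = 2*Y**2 + 32 + 8*Y + 8*Y = 32 + 2*Y**2 + 16*Y)
(-13 + 7)*j(-51) = (-13 + 7)*(32 + 2*(-51)**2 + 16*(-51)) = -6*(32 + 2*2601 - 816) = -6*(32 + 5202 - 816) = -6*4418 = -26508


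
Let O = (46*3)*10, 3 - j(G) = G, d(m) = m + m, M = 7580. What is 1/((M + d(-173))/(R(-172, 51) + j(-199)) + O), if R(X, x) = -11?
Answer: 191/270814 ≈ 0.00070528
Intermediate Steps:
d(m) = 2*m
j(G) = 3 - G
O = 1380 (O = 138*10 = 1380)
1/((M + d(-173))/(R(-172, 51) + j(-199)) + O) = 1/((7580 + 2*(-173))/(-11 + (3 - 1*(-199))) + 1380) = 1/((7580 - 346)/(-11 + (3 + 199)) + 1380) = 1/(7234/(-11 + 202) + 1380) = 1/(7234/191 + 1380) = 1/(270814/191) = 191/270814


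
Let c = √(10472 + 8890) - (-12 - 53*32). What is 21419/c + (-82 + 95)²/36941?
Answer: 96566173855/7646528413 - 21419*√19362/2897902 ≈ 11.600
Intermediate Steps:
c = 1708 + √19362 (c = √19362 - (-12 - 1696) = √19362 - 1*(-1708) = √19362 + 1708 = 1708 + √19362 ≈ 1847.1)
21419/c + (-82 + 95)²/36941 = 21419/(1708 + √19362) + (-82 + 95)²/36941 = 21419/(1708 + √19362) + 13²*(1/36941) = 21419/(1708 + √19362) + 169*(1/36941) = 21419/(1708 + √19362) + 169/36941 = 169/36941 + 21419/(1708 + √19362)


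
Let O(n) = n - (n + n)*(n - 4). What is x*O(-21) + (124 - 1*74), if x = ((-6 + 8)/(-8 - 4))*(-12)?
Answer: -2092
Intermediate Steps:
O(n) = n - 2*n*(-4 + n)
x = 2 (x = (2/(-12))*(-12) = (2*(-1/12))*(-12) = -1/6*(-12) = 2)
x*O(-21) + (124 - 1*74) = 2*(-21*(9 - 2*(-21))) + (124 - 1*74) = 2*(-21*(9 + 42)) + (124 - 74) = 2*(-21*51) + 50 = 2*(-1071) + 50 = -2142 + 50 = -2092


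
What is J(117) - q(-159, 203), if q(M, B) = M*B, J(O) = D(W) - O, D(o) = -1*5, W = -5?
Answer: 32155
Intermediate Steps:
D(o) = -5
J(O) = -5 - O
q(M, B) = B*M
J(117) - q(-159, 203) = (-5 - 1*117) - 203*(-159) = (-5 - 117) - 1*(-32277) = -122 + 32277 = 32155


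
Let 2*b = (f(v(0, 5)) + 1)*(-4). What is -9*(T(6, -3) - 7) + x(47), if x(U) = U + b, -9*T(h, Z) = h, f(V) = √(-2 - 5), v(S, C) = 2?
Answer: 114 - 2*I*√7 ≈ 114.0 - 5.2915*I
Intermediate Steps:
f(V) = I*√7 (f(V) = √(-7) = I*√7)
T(h, Z) = -h/9
b = -2 - 2*I*√7 (b = ((I*√7 + 1)*(-4))/2 = ((1 + I*√7)*(-4))/2 = (-4 - 4*I*√7)/2 = -2 - 2*I*√7 ≈ -2.0 - 5.2915*I)
x(U) = -2 + U - 2*I*√7 (x(U) = U + (-2 - 2*I*√7) = -2 + U - 2*I*√7)
-9*(T(6, -3) - 7) + x(47) = -9*(-⅑*6 - 7) + (-2 + 47 - 2*I*√7) = -9*(-⅔ - 7) + (45 - 2*I*√7) = -9*(-23/3) + (45 - 2*I*√7) = 69 + (45 - 2*I*√7) = 114 - 2*I*√7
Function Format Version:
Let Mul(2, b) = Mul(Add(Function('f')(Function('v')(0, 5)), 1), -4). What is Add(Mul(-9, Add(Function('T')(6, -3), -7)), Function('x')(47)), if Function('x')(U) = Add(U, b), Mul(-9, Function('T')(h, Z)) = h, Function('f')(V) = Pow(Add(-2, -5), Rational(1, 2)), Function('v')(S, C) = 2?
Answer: Add(114, Mul(-2, I, Pow(7, Rational(1, 2)))) ≈ Add(114.00, Mul(-5.2915, I))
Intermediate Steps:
Function('f')(V) = Mul(I, Pow(7, Rational(1, 2))) (Function('f')(V) = Pow(-7, Rational(1, 2)) = Mul(I, Pow(7, Rational(1, 2))))
Function('T')(h, Z) = Mul(Rational(-1, 9), h)
b = Add(-2, Mul(-2, I, Pow(7, Rational(1, 2)))) (b = Mul(Rational(1, 2), Mul(Add(Mul(I, Pow(7, Rational(1, 2))), 1), -4)) = Mul(Rational(1, 2), Mul(Add(1, Mul(I, Pow(7, Rational(1, 2)))), -4)) = Mul(Rational(1, 2), Add(-4, Mul(-4, I, Pow(7, Rational(1, 2))))) = Add(-2, Mul(-2, I, Pow(7, Rational(1, 2)))) ≈ Add(-2.0000, Mul(-5.2915, I)))
Function('x')(U) = Add(-2, U, Mul(-2, I, Pow(7, Rational(1, 2)))) (Function('x')(U) = Add(U, Add(-2, Mul(-2, I, Pow(7, Rational(1, 2))))) = Add(-2, U, Mul(-2, I, Pow(7, Rational(1, 2)))))
Add(Mul(-9, Add(Function('T')(6, -3), -7)), Function('x')(47)) = Add(Mul(-9, Add(Mul(Rational(-1, 9), 6), -7)), Add(-2, 47, Mul(-2, I, Pow(7, Rational(1, 2))))) = Add(Mul(-9, Add(Rational(-2, 3), -7)), Add(45, Mul(-2, I, Pow(7, Rational(1, 2))))) = Add(Mul(-9, Rational(-23, 3)), Add(45, Mul(-2, I, Pow(7, Rational(1, 2))))) = Add(69, Add(45, Mul(-2, I, Pow(7, Rational(1, 2))))) = Add(114, Mul(-2, I, Pow(7, Rational(1, 2))))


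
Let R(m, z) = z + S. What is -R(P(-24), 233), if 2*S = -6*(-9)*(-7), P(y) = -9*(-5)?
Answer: -44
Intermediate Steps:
P(y) = 45
S = -189 (S = (-6*(-9)*(-7))/2 = (54*(-7))/2 = (½)*(-378) = -189)
R(m, z) = -189 + z (R(m, z) = z - 189 = -189 + z)
-R(P(-24), 233) = -(-189 + 233) = -1*44 = -44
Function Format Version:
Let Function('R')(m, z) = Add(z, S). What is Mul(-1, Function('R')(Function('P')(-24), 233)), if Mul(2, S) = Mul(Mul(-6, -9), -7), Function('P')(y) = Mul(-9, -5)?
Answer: -44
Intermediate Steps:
Function('P')(y) = 45
S = -189 (S = Mul(Rational(1, 2), Mul(Mul(-6, -9), -7)) = Mul(Rational(1, 2), Mul(54, -7)) = Mul(Rational(1, 2), -378) = -189)
Function('R')(m, z) = Add(-189, z) (Function('R')(m, z) = Add(z, -189) = Add(-189, z))
Mul(-1, Function('R')(Function('P')(-24), 233)) = Mul(-1, Add(-189, 233)) = Mul(-1, 44) = -44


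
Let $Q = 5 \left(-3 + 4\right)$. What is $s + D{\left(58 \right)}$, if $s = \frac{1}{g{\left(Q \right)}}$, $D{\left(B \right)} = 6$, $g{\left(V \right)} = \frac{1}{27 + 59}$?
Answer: $92$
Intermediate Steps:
$Q = 5$ ($Q = 5 \cdot 1 = 5$)
$g{\left(V \right)} = \frac{1}{86}$
$s = 86$ ($s = \frac{1}{\frac{1}{86}} = 86$)
$s + D{\left(58 \right)} = 86 + 6 = 92$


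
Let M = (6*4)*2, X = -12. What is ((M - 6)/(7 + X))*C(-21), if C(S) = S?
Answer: 882/5 ≈ 176.40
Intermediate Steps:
M = 48 (M = 24*2 = 48)
((M - 6)/(7 + X))*C(-21) = ((48 - 6)/(7 - 12))*(-21) = (42/(-5))*(-21) = (42*(-⅕))*(-21) = -42/5*(-21) = 882/5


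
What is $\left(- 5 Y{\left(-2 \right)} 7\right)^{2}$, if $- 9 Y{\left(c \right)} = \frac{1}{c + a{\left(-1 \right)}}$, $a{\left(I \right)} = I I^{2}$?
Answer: $\frac{1225}{729} \approx 1.6804$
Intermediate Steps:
$a{\left(I \right)} = I^{3}$
$Y{\left(c \right)} = - \frac{1}{9 \left(-1 + c\right)}$ ($Y{\left(c \right)} = - \frac{1}{9 \left(c + \left(-1\right)^{3}\right)} = - \frac{1}{9 \left(c - 1\right)} = - \frac{1}{9 \left(-1 + c\right)}$)
$\left(- 5 Y{\left(-2 \right)} 7\right)^{2} = \left(- 5 \left(- \frac{1}{-9 + 9 \left(-2\right)}\right) 7\right)^{2} = \left(- 5 \left(- \frac{1}{-9 - 18}\right) 7\right)^{2} = \left(- 5 \left(- \frac{1}{-27}\right) 7\right)^{2} = \left(- 5 \left(\left(-1\right) \left(- \frac{1}{27}\right)\right) 7\right)^{2} = \left(\left(-5\right) \frac{1}{27} \cdot 7\right)^{2} = \left(\left(- \frac{5}{27}\right) 7\right)^{2} = \left(- \frac{35}{27}\right)^{2} = \frac{1225}{729}$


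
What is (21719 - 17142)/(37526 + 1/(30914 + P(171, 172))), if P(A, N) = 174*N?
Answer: 12107558/99267691 ≈ 0.12197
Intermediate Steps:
(21719 - 17142)/(37526 + 1/(30914 + P(171, 172))) = (21719 - 17142)/(37526 + 1/(30914 + 174*172)) = 4577/(37526 + 1/(30914 + 29928)) = 4577/(37526 + 1/60842) = 4577/(2283156893/60842) = 4577*(60842/2283156893) = 12107558/99267691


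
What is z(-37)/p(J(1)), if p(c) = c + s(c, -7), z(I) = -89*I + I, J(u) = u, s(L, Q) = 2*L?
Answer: 3256/3 ≈ 1085.3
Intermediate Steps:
z(I) = -88*I
p(c) = 3*c (p(c) = c + 2*c = 3*c)
z(-37)/p(J(1)) = (-88*(-37))/((3*1)) = 3256/3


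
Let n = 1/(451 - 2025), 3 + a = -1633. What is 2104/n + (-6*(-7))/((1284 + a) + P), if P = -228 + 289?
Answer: -321234526/97 ≈ -3.3117e+6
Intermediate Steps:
a = -1636 (a = -3 - 1633 = -1636)
n = -1/1574 (n = 1/(-1574) = -1/1574 ≈ -0.00063532)
P = 61
2104/n + (-6*(-7))/((1284 + a) + P) = 2104/(-1/1574) + (-6*(-7))/((1284 - 1636) + 61) = 2104*(-1574) + 42/(-352 + 61) = -3311696 + 42/(-291) = -3311696 + 42*(-1/291) = -3311696 - 14/97 = -321234526/97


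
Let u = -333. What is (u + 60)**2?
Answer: 74529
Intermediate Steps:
(u + 60)**2 = (-333 + 60)**2 = (-273)**2 = 74529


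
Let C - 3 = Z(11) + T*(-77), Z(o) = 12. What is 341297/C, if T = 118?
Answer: -341297/9071 ≈ -37.625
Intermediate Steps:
C = -9071 (C = 3 + (12 + 118*(-77)) = 3 + (12 - 9086) = 3 - 9074 = -9071)
341297/C = 341297/(-9071) = 341297*(-1/9071) = -341297/9071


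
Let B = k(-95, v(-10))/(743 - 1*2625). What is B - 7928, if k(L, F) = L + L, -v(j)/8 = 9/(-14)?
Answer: -7460153/941 ≈ -7927.9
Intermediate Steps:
v(j) = 36/7 (v(j) = -72/(-14) = -72*(-1)/14 = -8*(-9/14) = 36/7)
k(L, F) = 2*L
B = 95/941 (B = (2*(-95))/(743 - 1*2625) = -190/(743 - 2625) = -190/(-1882) = -190*(-1/1882) = 95/941 ≈ 0.10096)
B - 7928 = 95/941 - 7928 = -7460153/941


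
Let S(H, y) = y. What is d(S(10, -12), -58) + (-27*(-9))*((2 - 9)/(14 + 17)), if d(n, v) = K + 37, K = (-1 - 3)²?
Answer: -58/31 ≈ -1.8710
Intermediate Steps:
K = 16 (K = (-4)² = 16)
d(n, v) = 53 (d(n, v) = 16 + 37 = 53)
d(S(10, -12), -58) + (-27*(-9))*((2 - 9)/(14 + 17)) = 53 + (-27*(-9))*((2 - 9)/(14 + 17)) = 53 + 243*(-7/31) = 53 - 1701/31 = -58/31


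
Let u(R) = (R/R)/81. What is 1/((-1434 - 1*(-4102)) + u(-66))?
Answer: 81/216109 ≈ 0.00037481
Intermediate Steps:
u(R) = 1/81 (u(R) = 1*(1/81) = 1/81)
1/((-1434 - 1*(-4102)) + u(-66)) = 1/((-1434 - 1*(-4102)) + 1/81) = 1/((-1434 + 4102) + 1/81) = 1/(2668 + 1/81) = 1/(216109/81) = 81/216109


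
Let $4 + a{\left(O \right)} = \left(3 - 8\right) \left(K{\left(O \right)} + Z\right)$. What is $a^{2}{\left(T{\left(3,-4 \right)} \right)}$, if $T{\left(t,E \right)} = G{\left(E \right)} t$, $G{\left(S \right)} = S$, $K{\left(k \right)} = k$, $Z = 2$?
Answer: $2116$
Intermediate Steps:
$T{\left(t,E \right)} = E t$
$a{\left(O \right)} = -14 - 5 O$ ($a{\left(O \right)} = -4 + \left(3 - 8\right) \left(O + 2\right) = -4 - 5 \left(2 + O\right) = -4 - \left(10 + 5 O\right) = -14 - 5 O$)
$a^{2}{\left(T{\left(3,-4 \right)} \right)} = \left(-14 - 5 \left(\left(-4\right) 3\right)\right)^{2} = \left(-14 - -60\right)^{2} = \left(-14 + 60\right)^{2} = 46^{2} = 2116$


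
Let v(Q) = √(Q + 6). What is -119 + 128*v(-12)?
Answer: -119 + 128*I*√6 ≈ -119.0 + 313.53*I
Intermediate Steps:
v(Q) = √(6 + Q)
-119 + 128*v(-12) = -119 + 128*√(6 - 12) = -119 + 128*√(-6) = -119 + 128*(I*√6) = -119 + 128*I*√6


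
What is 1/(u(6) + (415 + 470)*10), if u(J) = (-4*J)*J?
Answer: 1/8706 ≈ 0.00011486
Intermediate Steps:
u(J) = -4*J**2
1/(u(6) + (415 + 470)*10) = 1/(-4*6**2 + (415 + 470)*10) = 1/(-4*36 + 885*10) = 1/(-144 + 8850) = 1/8706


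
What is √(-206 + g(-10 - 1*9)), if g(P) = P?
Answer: 15*I ≈ 15.0*I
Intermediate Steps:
√(-206 + g(-10 - 1*9)) = √(-206 + (-10 - 1*9)) = √(-206 + (-10 - 9)) = √(-206 - 19) = √(-225) = 15*I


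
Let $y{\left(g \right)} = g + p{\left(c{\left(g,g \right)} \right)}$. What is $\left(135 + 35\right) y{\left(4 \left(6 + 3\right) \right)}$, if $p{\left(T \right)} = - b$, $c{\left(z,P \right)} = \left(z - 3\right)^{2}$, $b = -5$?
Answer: $6970$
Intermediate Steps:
$c{\left(z,P \right)} = \left(-3 + z\right)^{2}$
$p{\left(T \right)} = 5$ ($p{\left(T \right)} = \left(-1\right) \left(-5\right) = 5$)
$y{\left(g \right)} = 5 + g$ ($y{\left(g \right)} = g + 5 = 5 + g$)
$\left(135 + 35\right) y{\left(4 \left(6 + 3\right) \right)} = \left(135 + 35\right) \left(5 + 4 \left(6 + 3\right)\right) = 170 \left(5 + 4 \cdot 9\right) = 170 \left(5 + 36\right) = 170 \cdot 41 = 6970$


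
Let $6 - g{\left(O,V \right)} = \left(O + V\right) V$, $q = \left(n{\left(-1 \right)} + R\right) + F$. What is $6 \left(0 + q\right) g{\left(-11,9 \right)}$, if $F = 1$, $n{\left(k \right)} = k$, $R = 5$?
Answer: $720$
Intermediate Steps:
$q = 5$ ($q = \left(-1 + 5\right) + 1 = 4 + 1 = 5$)
$g{\left(O,V \right)} = 6 - V \left(O + V\right)$ ($g{\left(O,V \right)} = 6 - \left(O + V\right) V = 6 - V \left(O + V\right)$)
$6 \left(0 + q\right) g{\left(-11,9 \right)} = 6 \left(0 + 5\right) \left(6 - 9^{2} - \left(-11\right) 9\right) = 6 \cdot 5 \left(6 - 81 + 99\right) = 30 \left(6 - 81 + 99\right) = 30 \cdot 24 = 720$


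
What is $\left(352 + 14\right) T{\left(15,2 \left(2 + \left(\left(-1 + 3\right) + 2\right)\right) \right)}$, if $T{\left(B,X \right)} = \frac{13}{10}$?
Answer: $\frac{2379}{5} \approx 475.8$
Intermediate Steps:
$T{\left(B,X \right)} = \frac{13}{10}$ ($T{\left(B,X \right)} = 13 \cdot \frac{1}{10} = \frac{13}{10}$)
$\left(352 + 14\right) T{\left(15,2 \left(2 + \left(\left(-1 + 3\right) + 2\right)\right) \right)} = \left(352 + 14\right) \frac{13}{10} = 366 \cdot \frac{13}{10} = \frac{2379}{5}$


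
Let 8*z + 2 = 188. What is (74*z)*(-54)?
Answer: -92907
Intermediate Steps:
z = 93/4 (z = -1/4 + (1/8)*188 = -1/4 + 47/2 = 93/4 ≈ 23.250)
(74*z)*(-54) = (74*(93/4))*(-54) = (3441/2)*(-54) = -92907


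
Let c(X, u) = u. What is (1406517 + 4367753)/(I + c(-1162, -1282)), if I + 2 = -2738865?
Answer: -5774270/2740149 ≈ -2.1073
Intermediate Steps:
I = -2738867 (I = -2 - 2738865 = -2738867)
(1406517 + 4367753)/(I + c(-1162, -1282)) = (1406517 + 4367753)/(-2738867 - 1282) = 5774270/(-2740149) = 5774270*(-1/2740149) = -5774270/2740149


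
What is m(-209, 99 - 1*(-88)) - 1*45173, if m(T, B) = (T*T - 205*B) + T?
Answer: -40036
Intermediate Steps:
m(T, B) = T + T² - 205*B (m(T, B) = (T² - 205*B) + T = T + T² - 205*B)
m(-209, 99 - 1*(-88)) - 1*45173 = (-209 + (-209)² - 205*(99 - 1*(-88))) - 1*45173 = (-209 + 43681 - 205*(99 + 88)) - 45173 = (-209 + 43681 - 205*187) - 45173 = (-209 + 43681 - 38335) - 45173 = 5137 - 45173 = -40036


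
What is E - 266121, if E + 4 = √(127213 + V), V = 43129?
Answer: -266125 + √170342 ≈ -2.6571e+5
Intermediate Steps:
E = -4 + √170342 (E = -4 + √(127213 + 43129) = -4 + √170342 ≈ 408.73)
E - 266121 = (-4 + √170342) - 266121 = -266125 + √170342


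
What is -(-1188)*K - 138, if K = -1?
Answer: -1326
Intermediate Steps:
-(-1188)*K - 138 = -(-1188)*(-1) - 138 = -54*22 - 138 = -1188 - 138 = -1326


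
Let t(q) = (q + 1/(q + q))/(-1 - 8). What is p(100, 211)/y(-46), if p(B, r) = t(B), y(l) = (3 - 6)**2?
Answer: -6667/5400 ≈ -1.2346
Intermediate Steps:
t(q) = -q/9 - 1/(18*q) (t(q) = (q + 1/(2*q))/(-9) = (q + 1/(2*q))*(-1/9) = -q/9 - 1/(18*q))
y(l) = 9 (y(l) = (-3)**2 = 9)
p(B, r) = -B/9 - 1/(18*B)
p(100, 211)/y(-46) = (-1/9*100 - 1/18/100)/9 = (-100/9 - 1/18*1/100)*(1/9) = (-100/9 - 1/1800)*(1/9) = -6667/600*1/9 = -6667/5400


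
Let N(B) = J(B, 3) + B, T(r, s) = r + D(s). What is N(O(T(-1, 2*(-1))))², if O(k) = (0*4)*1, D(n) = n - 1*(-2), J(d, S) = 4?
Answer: 16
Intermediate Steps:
D(n) = 2 + n (D(n) = n + 2 = 2 + n)
T(r, s) = 2 + r + s (T(r, s) = r + (2 + s) = 2 + r + s)
O(k) = 0 (O(k) = 0*1 = 0)
N(B) = 4 + B
N(O(T(-1, 2*(-1))))² = (4 + 0)² = 4² = 16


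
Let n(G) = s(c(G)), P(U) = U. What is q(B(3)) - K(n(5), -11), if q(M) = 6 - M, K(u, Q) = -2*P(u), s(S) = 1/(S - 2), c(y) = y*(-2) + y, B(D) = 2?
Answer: 26/7 ≈ 3.7143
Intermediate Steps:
c(y) = -y (c(y) = -2*y + y = -y)
s(S) = 1/(-2 + S)
n(G) = 1/(-2 - G)
K(u, Q) = -2*u
q(B(3)) - K(n(5), -11) = (6 - 1*2) - (-2)*(-1/(2 + 5)) = (6 - 2) - (-2)*(-1/7) = 4 - (-2)*(-1*⅐) = 4 - (-2)*(-1)/7 = 4 - 1*2/7 = 4 - 2/7 = 26/7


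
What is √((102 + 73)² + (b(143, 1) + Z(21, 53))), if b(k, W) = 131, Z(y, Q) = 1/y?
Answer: √13563417/21 ≈ 175.37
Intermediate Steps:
√((102 + 73)² + (b(143, 1) + Z(21, 53))) = √((102 + 73)² + (131 + 1/21)) = √(175² + (131 + 1/21)) = √(30625 + 2752/21) = √(645877/21) = √13563417/21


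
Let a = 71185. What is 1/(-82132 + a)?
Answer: -1/10947 ≈ -9.1349e-5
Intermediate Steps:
1/(-82132 + a) = 1/(-82132 + 71185) = 1/(-10947) = -1/10947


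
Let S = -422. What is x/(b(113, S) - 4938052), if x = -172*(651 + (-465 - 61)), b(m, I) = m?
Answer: 21500/4937939 ≈ 0.0043540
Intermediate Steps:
x = -21500 (x = -172*(651 - 526) = -172*125 = -21500)
x/(b(113, S) - 4938052) = -21500/(113 - 4938052) = -21500/(-4937939) = -21500*(-1/4937939) = 21500/4937939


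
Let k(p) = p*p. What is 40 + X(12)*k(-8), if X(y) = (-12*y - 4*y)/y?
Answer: -984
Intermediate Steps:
X(y) = -16 (X(y) = (-16*y)/y = -16)
k(p) = p²
40 + X(12)*k(-8) = 40 - 16*(-8)² = 40 - 16*64 = 40 - 1024 = -984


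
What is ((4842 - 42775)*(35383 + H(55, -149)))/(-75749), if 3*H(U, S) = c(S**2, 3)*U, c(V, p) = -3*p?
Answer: 1335924394/75749 ≈ 17636.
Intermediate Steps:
H(U, S) = -3*U (H(U, S) = ((-3*3)*U)/3 = (-9*U)/3 = -3*U)
((4842 - 42775)*(35383 + H(55, -149)))/(-75749) = ((4842 - 42775)*(35383 - 3*55))/(-75749) = -37933*(35383 - 165)*(-1/75749) = -37933*35218*(-1/75749) = -1335924394*(-1/75749) = 1335924394/75749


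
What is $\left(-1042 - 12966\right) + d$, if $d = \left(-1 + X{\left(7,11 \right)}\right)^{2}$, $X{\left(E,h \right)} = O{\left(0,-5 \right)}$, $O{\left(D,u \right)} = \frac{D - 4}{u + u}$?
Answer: $- \frac{350191}{25} \approx -14008.0$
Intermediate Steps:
$O{\left(D,u \right)} = \frac{-4 + D}{2 u}$
$X{\left(E,h \right)} = \frac{2}{5}$ ($X{\left(E,h \right)} = \frac{-4 + 0}{2 \left(-5\right)} = \frac{1}{2} \left(- \frac{1}{5}\right) \left(-4\right) = \frac{2}{5}$)
$d = \frac{9}{25}$ ($d = \left(-1 + \frac{2}{5}\right)^{2} = \left(- \frac{3}{5}\right)^{2} = \frac{9}{25} \approx 0.36$)
$\left(-1042 - 12966\right) + d = \left(-1042 - 12966\right) + \frac{9}{25} = -14008 + \frac{9}{25} = - \frac{350191}{25}$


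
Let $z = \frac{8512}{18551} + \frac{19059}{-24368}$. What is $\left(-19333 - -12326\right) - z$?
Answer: $- \frac{3167373588283}{452050768} \approx -7006.7$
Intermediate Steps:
$z = - \frac{146143093}{452050768}$ ($z = 8512 \cdot \frac{1}{18551} + 19059 \left(- \frac{1}{24368}\right) = \frac{8512}{18551} - \frac{19059}{24368} = - \frac{146143093}{452050768} \approx -0.32329$)
$\left(-19333 - -12326\right) - z = \left(-19333 - -12326\right) - - \frac{146143093}{452050768} = \left(-19333 + 12326\right) + \frac{146143093}{452050768} = -7007 + \frac{146143093}{452050768} = - \frac{3167373588283}{452050768}$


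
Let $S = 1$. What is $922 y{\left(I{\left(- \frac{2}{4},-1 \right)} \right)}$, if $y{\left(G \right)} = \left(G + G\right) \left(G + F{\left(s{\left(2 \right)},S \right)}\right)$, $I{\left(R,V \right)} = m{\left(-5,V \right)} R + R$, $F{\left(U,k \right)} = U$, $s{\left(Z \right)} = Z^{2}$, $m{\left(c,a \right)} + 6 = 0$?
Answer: $29965$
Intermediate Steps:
$m{\left(c,a \right)} = -6$ ($m{\left(c,a \right)} = -6 + 0 = -6$)
$I{\left(R,V \right)} = - 5 R$ ($I{\left(R,V \right)} = - 6 R + R = - 5 R$)
$y{\left(G \right)} = 2 G \left(4 + G\right)$ ($y{\left(G \right)} = \left(G + G\right) \left(G + 2^{2}\right) = 2 G \left(G + 4\right) = 2 G \left(4 + G\right)$)
$922 y{\left(I{\left(- \frac{2}{4},-1 \right)} \right)} = 922 \cdot 2 \left(- 5 \left(- \frac{2}{4}\right)\right) \left(4 - 5 \left(- \frac{2}{4}\right)\right) = 922 \cdot 2 \left(- 5 \left(\left(-2\right) \frac{1}{4}\right)\right) \left(4 - 5 \left(\left(-2\right) \frac{1}{4}\right)\right) = 922 \cdot 2 \left(\left(-5\right) \left(- \frac{1}{2}\right)\right) \left(4 - - \frac{5}{2}\right) = 922 \cdot 2 \cdot \frac{5}{2} \left(4 + \frac{5}{2}\right) = 922 \cdot 2 \cdot \frac{5}{2} \cdot \frac{13}{2} = 922 \cdot \frac{65}{2} = 29965$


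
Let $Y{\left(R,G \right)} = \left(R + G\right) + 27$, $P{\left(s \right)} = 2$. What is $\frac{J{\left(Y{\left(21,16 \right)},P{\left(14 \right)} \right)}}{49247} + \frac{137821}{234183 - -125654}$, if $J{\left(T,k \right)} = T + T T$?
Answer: $\frac{8284192707}{17720892739} \approx 0.46748$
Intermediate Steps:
$Y{\left(R,G \right)} = 27 + G + R$ ($Y{\left(R,G \right)} = \left(G + R\right) + 27 = 27 + G + R$)
$J{\left(T,k \right)} = T + T^{2}$
$\frac{J{\left(Y{\left(21,16 \right)},P{\left(14 \right)} \right)}}{49247} + \frac{137821}{234183 - -125654} = \frac{\left(27 + 16 + 21\right) \left(1 + \left(27 + 16 + 21\right)\right)}{49247} + \frac{137821}{234183 - -125654} = 64 \left(1 + 64\right) \frac{1}{49247} + \frac{137821}{234183 + 125654} = 64 \cdot 65 \cdot \frac{1}{49247} + \frac{137821}{359837} = 4160 \cdot \frac{1}{49247} + 137821 \cdot \frac{1}{359837} = \frac{4160}{49247} + \frac{137821}{359837} = \frac{8284192707}{17720892739}$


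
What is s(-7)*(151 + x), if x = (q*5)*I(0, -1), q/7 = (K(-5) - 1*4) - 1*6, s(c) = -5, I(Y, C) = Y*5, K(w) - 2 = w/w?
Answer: -755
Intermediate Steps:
K(w) = 3 (K(w) = 2 + w/w = 2 + 1 = 3)
I(Y, C) = 5*Y
q = -49 (q = 7*((3 - 1*4) - 1*6) = 7*((3 - 4) - 6) = 7*(-1 - 6) = 7*(-7) = -49)
x = 0 (x = (-49*5)*(5*0) = -245*0 = 0)
s(-7)*(151 + x) = -5*(151 + 0) = -5*151 = -755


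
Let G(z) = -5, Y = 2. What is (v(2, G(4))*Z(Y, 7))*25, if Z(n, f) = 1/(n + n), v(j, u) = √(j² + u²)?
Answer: 25*√29/4 ≈ 33.657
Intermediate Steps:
Z(n, f) = 1/(2*n)
(v(2, G(4))*Z(Y, 7))*25 = (√(2² + (-5)²)*((½)/2))*25 = (√(4 + 25)*((½)*(½)))*25 = (√29*(¼))*25 = (√29/4)*25 = 25*√29/4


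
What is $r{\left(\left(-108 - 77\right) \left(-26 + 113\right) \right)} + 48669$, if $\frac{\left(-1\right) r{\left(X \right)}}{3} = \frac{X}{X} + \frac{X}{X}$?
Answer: $48663$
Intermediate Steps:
$r{\left(X \right)} = -6$ ($r{\left(X \right)} = - 3 \left(\frac{X}{X} + \frac{X}{X}\right) = - 3 \left(1 + 1\right) = \left(-3\right) 2 = -6$)
$r{\left(\left(-108 - 77\right) \left(-26 + 113\right) \right)} + 48669 = -6 + 48669 = 48663$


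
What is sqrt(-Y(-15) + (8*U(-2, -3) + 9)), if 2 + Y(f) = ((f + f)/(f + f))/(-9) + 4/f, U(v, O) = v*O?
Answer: 4*sqrt(835)/15 ≈ 7.7057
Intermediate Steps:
U(v, O) = O*v
Y(f) = -19/9 + 4/f (Y(f) = -2 + (((f + f)/(f + f))/(-9) + 4/f) = -2 + (((2*f)/((2*f)))*(-1/9) + 4/f) = -2 + (((2*f)*(1/(2*f)))*(-1/9) + 4/f) = -2 + (1*(-1/9) + 4/f) = -2 + (-1/9 + 4/f) = -19/9 + 4/f)
sqrt(-Y(-15) + (8*U(-2, -3) + 9)) = sqrt(-(-19/9 + 4/(-15)) + (8*(-3*(-2)) + 9)) = sqrt(-(-19/9 + 4*(-1/15)) + (8*6 + 9)) = sqrt(-(-19/9 - 4/15) + (48 + 9)) = sqrt(-1*(-107/45) + 57) = sqrt(107/45 + 57) = sqrt(2672/45) = 4*sqrt(835)/15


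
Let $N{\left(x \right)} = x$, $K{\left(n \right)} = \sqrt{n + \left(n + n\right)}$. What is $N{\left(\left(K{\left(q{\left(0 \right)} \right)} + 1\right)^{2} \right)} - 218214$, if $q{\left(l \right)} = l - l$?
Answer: $-218213$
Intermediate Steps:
$q{\left(l \right)} = 0$
$K{\left(n \right)} = \sqrt{3} \sqrt{n}$ ($K{\left(n \right)} = \sqrt{n + 2 n} = \sqrt{3 n} = \sqrt{3} \sqrt{n}$)
$N{\left(\left(K{\left(q{\left(0 \right)} \right)} + 1\right)^{2} \right)} - 218214 = \left(\sqrt{3} \sqrt{0} + 1\right)^{2} - 218214 = \left(\sqrt{3} \cdot 0 + 1\right)^{2} - 218214 = \left(0 + 1\right)^{2} - 218214 = 1^{2} - 218214 = 1 - 218214 = -218213$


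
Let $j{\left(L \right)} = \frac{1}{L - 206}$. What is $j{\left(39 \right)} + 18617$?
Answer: $\frac{3109038}{167} \approx 18617.0$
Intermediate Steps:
$j{\left(L \right)} = \frac{1}{-206 + L}$
$j{\left(39 \right)} + 18617 = \frac{1}{-206 + 39} + 18617 = \frac{1}{-167} + 18617 = - \frac{1}{167} + 18617 = \frac{3109038}{167}$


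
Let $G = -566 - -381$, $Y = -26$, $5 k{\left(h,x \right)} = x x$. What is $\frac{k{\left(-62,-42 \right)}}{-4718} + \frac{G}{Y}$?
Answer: $\frac{308449}{43810} \approx 7.0406$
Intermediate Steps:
$k{\left(h,x \right)} = \frac{x^{2}}{5}$ ($k{\left(h,x \right)} = \frac{x x}{5} = \frac{x^{2}}{5}$)
$G = -185$ ($G = -566 + 381 = -185$)
$\frac{k{\left(-62,-42 \right)}}{-4718} + \frac{G}{Y} = \frac{\frac{1}{5} \left(-42\right)^{2}}{-4718} - \frac{185}{-26} = \frac{1}{5} \cdot 1764 \left(- \frac{1}{4718}\right) - - \frac{185}{26} = \frac{1764}{5} \left(- \frac{1}{4718}\right) + \frac{185}{26} = - \frac{126}{1685} + \frac{185}{26} = \frac{308449}{43810}$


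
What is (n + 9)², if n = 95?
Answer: 10816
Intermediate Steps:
(n + 9)² = (95 + 9)² = 104² = 10816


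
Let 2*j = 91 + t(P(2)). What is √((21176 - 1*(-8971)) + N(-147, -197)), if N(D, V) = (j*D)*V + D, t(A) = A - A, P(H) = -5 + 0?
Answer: √5390538/2 ≈ 1160.9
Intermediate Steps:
P(H) = -5
t(A) = 0
j = 91/2 (j = (91 + 0)/2 = (½)*91 = 91/2 ≈ 45.500)
N(D, V) = D + 91*D*V/2 (N(D, V) = (91*D/2)*V + D = 91*D*V/2 + D = D + 91*D*V/2)
√((21176 - 1*(-8971)) + N(-147, -197)) = √((21176 - 1*(-8971)) + (½)*(-147)*(2 + 91*(-197))) = √((21176 + 8971) + (½)*(-147)*(2 - 17927)) = √(30147 + (½)*(-147)*(-17925)) = √(30147 + 2634975/2) = √(2695269/2) = √5390538/2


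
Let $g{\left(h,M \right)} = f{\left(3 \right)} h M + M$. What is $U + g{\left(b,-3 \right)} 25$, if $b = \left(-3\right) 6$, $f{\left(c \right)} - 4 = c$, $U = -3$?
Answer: $9372$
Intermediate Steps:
$f{\left(c \right)} = 4 + c$
$b = -18$
$g{\left(h,M \right)} = M + 7 M h$ ($g{\left(h,M \right)} = \left(4 + 3\right) h M + M = 7 h M + M = 7 M h + M = M + 7 M h$)
$U + g{\left(b,-3 \right)} 25 = -3 + - 3 \left(1 + 7 \left(-18\right)\right) 25 = -3 + - 3 \left(1 - 126\right) 25 = -3 + \left(-3\right) \left(-125\right) 25 = -3 + 375 \cdot 25 = -3 + 9375 = 9372$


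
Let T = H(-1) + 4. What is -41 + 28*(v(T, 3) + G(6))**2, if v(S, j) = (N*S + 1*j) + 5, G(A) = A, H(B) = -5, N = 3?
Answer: 3347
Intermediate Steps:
T = -1 (T = -5 + 4 = -1)
v(S, j) = 5 + j + 3*S (v(S, j) = (3*S + 1*j) + 5 = (3*S + j) + 5 = (j + 3*S) + 5 = 5 + j + 3*S)
-41 + 28*(v(T, 3) + G(6))**2 = -41 + 28*((5 + 3 + 3*(-1)) + 6)**2 = -41 + 28*((5 + 3 - 3) + 6)**2 = -41 + 28*(5 + 6)**2 = -41 + 28*11**2 = -41 + 28*121 = -41 + 3388 = 3347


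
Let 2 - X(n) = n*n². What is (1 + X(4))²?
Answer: 3721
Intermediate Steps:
X(n) = 2 - n³ (X(n) = 2 - n*n² = 2 - n³)
(1 + X(4))² = (1 + (2 - 1*4³))² = (1 + (2 - 1*64))² = (1 + (2 - 64))² = (1 - 62)² = (-61)² = 3721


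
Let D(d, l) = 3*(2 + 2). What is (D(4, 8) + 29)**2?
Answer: 1681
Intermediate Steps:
D(d, l) = 12 (D(d, l) = 3*4 = 12)
(D(4, 8) + 29)**2 = (12 + 29)**2 = 41**2 = 1681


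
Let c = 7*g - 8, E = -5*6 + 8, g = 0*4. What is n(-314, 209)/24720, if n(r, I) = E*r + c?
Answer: 115/412 ≈ 0.27913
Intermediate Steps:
g = 0
E = -22 (E = -30 + 8 = -22)
c = -8 (c = 7*0 - 8 = 0 - 8 = -8)
n(r, I) = -8 - 22*r (n(r, I) = -22*r - 8 = -8 - 22*r)
n(-314, 209)/24720 = (-8 - 22*(-314))/24720 = (-8 + 6908)*(1/24720) = 6900*(1/24720) = 115/412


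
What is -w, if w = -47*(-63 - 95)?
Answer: -7426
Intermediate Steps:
w = 7426 (w = -47*(-158) = 7426)
-w = -1*7426 = -7426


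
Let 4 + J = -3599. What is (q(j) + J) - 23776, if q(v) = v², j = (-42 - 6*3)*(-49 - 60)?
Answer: 42744221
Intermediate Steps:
j = 6540 (j = (-42 - 18)*(-109) = -60*(-109) = 6540)
J = -3603 (J = -4 - 3599 = -3603)
(q(j) + J) - 23776 = (6540² - 3603) - 23776 = (42771600 - 3603) - 23776 = 42767997 - 23776 = 42744221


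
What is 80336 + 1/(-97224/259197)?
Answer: 2603442689/32408 ≈ 80333.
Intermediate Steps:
80336 + 1/(-97224/259197) = 80336 + 1/(-97224*1/259197) = 80336 + 1/(-32408/86399) = 80336 - 86399/32408 = 2603442689/32408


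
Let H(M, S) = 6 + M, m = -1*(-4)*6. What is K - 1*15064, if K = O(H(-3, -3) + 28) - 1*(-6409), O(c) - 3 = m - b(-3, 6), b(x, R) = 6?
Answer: -8634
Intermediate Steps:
m = 24 (m = 4*6 = 24)
O(c) = 21 (O(c) = 3 + (24 - 1*6) = 3 + (24 - 6) = 3 + 18 = 21)
K = 6430 (K = 21 - 1*(-6409) = 21 + 6409 = 6430)
K - 1*15064 = 6430 - 1*15064 = 6430 - 15064 = -8634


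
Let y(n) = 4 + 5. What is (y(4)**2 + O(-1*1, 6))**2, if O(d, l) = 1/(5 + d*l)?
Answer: 6400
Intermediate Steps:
y(n) = 9
(y(4)**2 + O(-1*1, 6))**2 = (9**2 + 1/(5 - 1*1*6))**2 = (81 + 1/(5 - 1*6))**2 = (81 + 1/(5 - 6))**2 = (81 + 1/(-1))**2 = (81 - 1)**2 = 80**2 = 6400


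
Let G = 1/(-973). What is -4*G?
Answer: 4/973 ≈ 0.0041110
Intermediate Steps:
G = -1/973 ≈ -0.0010277
-4*G = -4*(-1/973) = 4/973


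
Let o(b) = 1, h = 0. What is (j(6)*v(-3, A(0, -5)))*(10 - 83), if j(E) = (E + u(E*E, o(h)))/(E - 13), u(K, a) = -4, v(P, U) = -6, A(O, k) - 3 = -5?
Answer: -876/7 ≈ -125.14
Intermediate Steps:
A(O, k) = -2 (A(O, k) = 3 - 5 = -2)
j(E) = (-4 + E)/(-13 + E) (j(E) = (E - 4)/(E - 13) = (-4 + E)/(-13 + E))
(j(6)*v(-3, A(0, -5)))*(10 - 83) = (((-4 + 6)/(-13 + 6))*(-6))*(10 - 83) = ((2/(-7))*(-6))*(-73) = (-⅐*2*(-6))*(-73) = -2/7*(-6)*(-73) = (12/7)*(-73) = -876/7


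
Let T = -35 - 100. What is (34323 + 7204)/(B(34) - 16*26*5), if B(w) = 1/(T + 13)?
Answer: -5066294/253761 ≈ -19.965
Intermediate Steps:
T = -135
B(w) = -1/122 (B(w) = 1/(-135 + 13) = 1/(-122) = -1/122)
(34323 + 7204)/(B(34) - 16*26*5) = (34323 + 7204)/(-1/122 - 16*26*5) = 41527/(-1/122 - 416*5) = 41527/(-1/122 - 2080) = 41527/(-253761/122) = 41527*(-122/253761) = -5066294/253761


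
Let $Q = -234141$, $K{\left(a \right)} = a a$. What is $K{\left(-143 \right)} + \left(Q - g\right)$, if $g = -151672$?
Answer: $-62020$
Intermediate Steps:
$K{\left(a \right)} = a^{2}$
$K{\left(-143 \right)} + \left(Q - g\right) = \left(-143\right)^{2} - 82469 = 20449 + \left(-234141 + 151672\right) = 20449 - 82469 = -62020$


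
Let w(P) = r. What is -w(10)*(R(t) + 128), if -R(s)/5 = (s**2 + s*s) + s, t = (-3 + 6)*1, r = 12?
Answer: -276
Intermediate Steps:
w(P) = 12
t = 3 (t = 3*1 = 3)
R(s) = -10*s**2 - 5*s (R(s) = -5*((s**2 + s*s) + s) = -5*((s**2 + s**2) + s) = -5*(2*s**2 + s) = -5*(s + 2*s**2) = -10*s**2 - 5*s)
-w(10)*(R(t) + 128) = -12*(-5*3*(1 + 2*3) + 128) = -12*(-5*3*(1 + 6) + 128) = -12*(-5*3*7 + 128) = -12*(-105 + 128) = -12*23 = -1*276 = -276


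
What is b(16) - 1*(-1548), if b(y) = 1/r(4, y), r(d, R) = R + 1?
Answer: 26317/17 ≈ 1548.1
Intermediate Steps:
r(d, R) = 1 + R
b(y) = 1/(1 + y)
b(16) - 1*(-1548) = 1/(1 + 16) - 1*(-1548) = 1/17 + 1548 = 26317/17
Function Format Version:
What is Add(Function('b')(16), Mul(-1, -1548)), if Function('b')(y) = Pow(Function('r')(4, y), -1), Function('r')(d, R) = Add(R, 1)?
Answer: Rational(26317, 17) ≈ 1548.1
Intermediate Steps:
Function('r')(d, R) = Add(1, R)
Function('b')(y) = Pow(Add(1, y), -1)
Add(Function('b')(16), Mul(-1, -1548)) = Add(Pow(Add(1, 16), -1), Mul(-1, -1548)) = Add(Pow(17, -1), 1548) = Add(Rational(1, 17), 1548) = Rational(26317, 17)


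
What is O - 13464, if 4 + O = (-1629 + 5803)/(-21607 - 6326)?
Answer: -376205818/27933 ≈ -13468.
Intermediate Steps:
O = -115906/27933 (O = -4 + (-1629 + 5803)/(-21607 - 6326) = -4 + 4174/(-27933) = -4 + 4174*(-1/27933) = -4 - 4174/27933 = -115906/27933 ≈ -4.1494)
O - 13464 = -115906/27933 - 13464 = -376205818/27933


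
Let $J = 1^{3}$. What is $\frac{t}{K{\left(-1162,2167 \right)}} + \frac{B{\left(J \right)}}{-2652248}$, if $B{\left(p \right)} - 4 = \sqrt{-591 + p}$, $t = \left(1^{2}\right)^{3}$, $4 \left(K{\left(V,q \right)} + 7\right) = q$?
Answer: $\frac{2650109}{1418289618} - \frac{i \sqrt{590}}{2652248} \approx 0.0018685 - 9.1582 \cdot 10^{-6} i$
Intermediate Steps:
$K{\left(V,q \right)} = -7 + \frac{q}{4}$
$J = 1$
$t = 1$ ($t = 1^{3} = 1$)
$B{\left(p \right)} = 4 + \sqrt{-591 + p}$
$\frac{t}{K{\left(-1162,2167 \right)}} + \frac{B{\left(J \right)}}{-2652248} = 1 \frac{1}{-7 + \frac{1}{4} \cdot 2167} + \frac{4 + \sqrt{-591 + 1}}{-2652248} = 1 \frac{1}{-7 + \frac{2167}{4}} + \left(4 + \sqrt{-590}\right) \left(- \frac{1}{2652248}\right) = 1 \frac{1}{\frac{2139}{4}} + \left(4 + i \sqrt{590}\right) \left(- \frac{1}{2652248}\right) = 1 \cdot \frac{4}{2139} - \left(\frac{1}{663062} + \frac{i \sqrt{590}}{2652248}\right) = \frac{4}{2139} - \left(\frac{1}{663062} + \frac{i \sqrt{590}}{2652248}\right) = \frac{2650109}{1418289618} - \frac{i \sqrt{590}}{2652248}$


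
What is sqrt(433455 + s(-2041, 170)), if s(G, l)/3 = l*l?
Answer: 3*sqrt(57795) ≈ 721.22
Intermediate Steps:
s(G, l) = 3*l**2 (s(G, l) = 3*(l*l) = 3*l**2)
sqrt(433455 + s(-2041, 170)) = sqrt(433455 + 3*170**2) = sqrt(433455 + 3*28900) = sqrt(433455 + 86700) = sqrt(520155) = 3*sqrt(57795)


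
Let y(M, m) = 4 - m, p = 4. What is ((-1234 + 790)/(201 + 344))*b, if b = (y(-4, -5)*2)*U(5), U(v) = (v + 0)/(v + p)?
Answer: -888/109 ≈ -8.1468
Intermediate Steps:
U(v) = v/(4 + v) (U(v) = (v + 0)/(v + 4) = v/(4 + v))
b = 10 (b = ((4 - 1*(-5))*2)*(5/(4 + 5)) = ((4 + 5)*2)*(5/9) = (9*2)*(5*(⅑)) = 18*(5/9) = 10)
((-1234 + 790)/(201 + 344))*b = ((-1234 + 790)/(201 + 344))*10 = -444/545*10 = -888/109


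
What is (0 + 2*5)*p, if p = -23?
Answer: -230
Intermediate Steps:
(0 + 2*5)*p = (0 + 2*5)*(-23) = (0 + 10)*(-23) = 10*(-23) = -230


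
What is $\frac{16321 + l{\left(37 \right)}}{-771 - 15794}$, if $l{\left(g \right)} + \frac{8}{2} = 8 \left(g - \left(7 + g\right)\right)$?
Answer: $- \frac{16261}{16565} \approx -0.98165$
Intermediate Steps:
$l{\left(g \right)} = -60$ ($l{\left(g \right)} = -4 + 8 \left(g - \left(7 + g\right)\right) = -4 + 8 \left(-7\right) = -4 - 56 = -60$)
$\frac{16321 + l{\left(37 \right)}}{-771 - 15794} = \frac{16321 - 60}{-771 - 15794} = \frac{16261}{-16565} = 16261 \left(- \frac{1}{16565}\right) = - \frac{16261}{16565}$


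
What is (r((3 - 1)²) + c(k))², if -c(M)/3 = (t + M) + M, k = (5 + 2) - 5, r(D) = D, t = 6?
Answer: 676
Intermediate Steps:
k = 2 (k = 7 - 5 = 2)
c(M) = -18 - 6*M (c(M) = -3*((6 + M) + M) = -3*(6 + 2*M) = -18 - 6*M)
(r((3 - 1)²) + c(k))² = ((3 - 1)² + (-18 - 6*2))² = (2² + (-18 - 12))² = (4 - 30)² = (-26)² = 676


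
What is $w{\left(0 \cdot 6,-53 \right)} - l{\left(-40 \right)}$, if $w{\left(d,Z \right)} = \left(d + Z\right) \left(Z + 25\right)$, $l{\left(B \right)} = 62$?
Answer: $1422$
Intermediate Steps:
$w{\left(d,Z \right)} = \left(25 + Z\right) \left(Z + d\right)$ ($w{\left(d,Z \right)} = \left(Z + d\right) \left(25 + Z\right) = \left(25 + Z\right) \left(Z + d\right)$)
$w{\left(0 \cdot 6,-53 \right)} - l{\left(-40 \right)} = \left(\left(-53\right)^{2} + 25 \left(-53\right) + 25 \cdot 0 \cdot 6 - 53 \cdot 0 \cdot 6\right) - 62 = \left(2809 - 1325 + 25 \cdot 0 - 0\right) - 62 = \left(2809 - 1325 + 0 + 0\right) - 62 = 1484 - 62 = 1422$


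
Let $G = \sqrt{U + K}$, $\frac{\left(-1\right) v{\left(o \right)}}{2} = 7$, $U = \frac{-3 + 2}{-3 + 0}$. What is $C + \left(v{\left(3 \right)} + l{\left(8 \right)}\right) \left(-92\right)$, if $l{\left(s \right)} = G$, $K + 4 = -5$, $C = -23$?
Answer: $1265 - \frac{92 i \sqrt{78}}{3} \approx 1265.0 - 270.84 i$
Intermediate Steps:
$U = \frac{1}{3}$ ($U = - \frac{1}{-3} = \left(-1\right) \left(- \frac{1}{3}\right) = \frac{1}{3} \approx 0.33333$)
$K = -9$ ($K = -4 - 5 = -9$)
$v{\left(o \right)} = -14$ ($v{\left(o \right)} = \left(-2\right) 7 = -14$)
$G = \frac{i \sqrt{78}}{3}$ ($G = \sqrt{\frac{1}{3} - 9} = \sqrt{- \frac{26}{3}} = \frac{i \sqrt{78}}{3} \approx 2.9439 i$)
$l{\left(s \right)} = \frac{i \sqrt{78}}{3}$
$C + \left(v{\left(3 \right)} + l{\left(8 \right)}\right) \left(-92\right) = -23 + \left(-14 + \frac{i \sqrt{78}}{3}\right) \left(-92\right) = -23 + \left(1288 - \frac{92 i \sqrt{78}}{3}\right) = 1265 - \frac{92 i \sqrt{78}}{3}$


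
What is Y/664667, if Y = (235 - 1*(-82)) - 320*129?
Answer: -40963/664667 ≈ -0.061629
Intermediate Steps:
Y = -40963 (Y = (235 + 82) - 41280 = 317 - 41280 = -40963)
Y/664667 = -40963/664667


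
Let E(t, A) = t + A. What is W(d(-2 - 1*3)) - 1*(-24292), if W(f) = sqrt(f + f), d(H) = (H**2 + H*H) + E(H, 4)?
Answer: 24292 + 7*sqrt(2) ≈ 24302.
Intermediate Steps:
E(t, A) = A + t
d(H) = 4 + H + 2*H**2 (d(H) = (H**2 + H*H) + (4 + H) = (H**2 + H**2) + (4 + H) = 2*H**2 + (4 + H) = 4 + H + 2*H**2)
W(f) = sqrt(2)*sqrt(f) (W(f) = sqrt(2*f) = sqrt(2)*sqrt(f))
W(d(-2 - 1*3)) - 1*(-24292) = sqrt(2)*sqrt(4 + (-2 - 1*3) + 2*(-2 - 1*3)**2) - 1*(-24292) = sqrt(2)*sqrt(4 + (-2 - 3) + 2*(-2 - 3)**2) + 24292 = sqrt(2)*sqrt(4 - 5 + 2*(-5)**2) + 24292 = sqrt(2)*sqrt(4 - 5 + 2*25) + 24292 = sqrt(2)*sqrt(4 - 5 + 50) + 24292 = sqrt(2)*sqrt(49) + 24292 = sqrt(2)*7 + 24292 = 7*sqrt(2) + 24292 = 24292 + 7*sqrt(2)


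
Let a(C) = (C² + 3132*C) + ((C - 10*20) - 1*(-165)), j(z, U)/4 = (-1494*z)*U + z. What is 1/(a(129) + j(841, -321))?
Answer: 1/1613711063 ≈ 6.1969e-10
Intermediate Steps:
j(z, U) = 4*z - 5976*U*z (j(z, U) = 4*((-1494*z)*U + z) = 4*(-1494*U*z + z) = 4*(z - 1494*U*z) = 4*z - 5976*U*z)
a(C) = -35 + C² + 3133*C (a(C) = (C² + 3132*C) + ((C - 200) + 165) = (C² + 3132*C) + ((-200 + C) + 165) = (C² + 3132*C) + (-35 + C) = -35 + C² + 3133*C)
1/(a(129) + j(841, -321)) = 1/((-35 + 129² + 3133*129) + 4*841*(1 - 1494*(-321))) = 1/((-35 + 16641 + 404157) + 4*841*(1 + 479574)) = 1/(420763 + 4*841*479575) = 1/(420763 + 1613290300) = 1/1613711063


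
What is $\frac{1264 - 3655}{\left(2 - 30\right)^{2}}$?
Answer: $- \frac{2391}{784} \approx -3.0497$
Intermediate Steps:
$\frac{1264 - 3655}{\left(2 - 30\right)^{2}} = \frac{1264 - 3655}{\left(-28\right)^{2}} = - \frac{2391}{784}$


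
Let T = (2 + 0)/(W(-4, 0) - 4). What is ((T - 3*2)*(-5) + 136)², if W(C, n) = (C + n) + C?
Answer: 1002001/36 ≈ 27833.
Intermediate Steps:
W(C, n) = n + 2*C
T = -⅙ (T = (2 + 0)/((0 + 2*(-4)) - 4) = 2/((0 - 8) - 4) = 2/(-8 - 4) = 2/(-12) = 2*(-1/12) = -⅙ ≈ -0.16667)
((T - 3*2)*(-5) + 136)² = ((-⅙ - 3*2)*(-5) + 136)² = ((-⅙ - 6)*(-5) + 136)² = (-37/6*(-5) + 136)² = (185/6 + 136)² = (1001/6)² = 1002001/36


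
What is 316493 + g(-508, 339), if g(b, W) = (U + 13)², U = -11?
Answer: 316497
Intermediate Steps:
g(b, W) = 4 (g(b, W) = (-11 + 13)² = 2² = 4)
316493 + g(-508, 339) = 316493 + 4 = 316497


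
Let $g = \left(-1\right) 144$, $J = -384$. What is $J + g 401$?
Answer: $-58128$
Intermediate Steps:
$g = -144$
$J + g 401 = -384 - 57744 = -58128$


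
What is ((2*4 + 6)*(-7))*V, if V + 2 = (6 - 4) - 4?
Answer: 392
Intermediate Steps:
V = -4 (V = -2 + ((6 - 4) - 4) = -2 + (2 - 4) = -2 - 2 = -4)
((2*4 + 6)*(-7))*V = ((2*4 + 6)*(-7))*(-4) = ((8 + 6)*(-7))*(-4) = (14*(-7))*(-4) = -98*(-4) = 392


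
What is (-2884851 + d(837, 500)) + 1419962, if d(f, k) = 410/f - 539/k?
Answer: -613056292643/418500 ≈ -1.4649e+6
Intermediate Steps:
d(f, k) = -539/k + 410/f
(-2884851 + d(837, 500)) + 1419962 = (-2884851 + (-539/500 + 410/837)) + 1419962 = (-2884851 - 246143/418500) + 1419962 = -1207310389643/418500 + 1419962 = -613056292643/418500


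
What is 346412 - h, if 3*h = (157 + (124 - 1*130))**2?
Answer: 1016435/3 ≈ 3.3881e+5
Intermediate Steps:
h = 22801/3 (h = (157 + (124 - 1*130))**2/3 = (157 + (124 - 130))**2/3 = (157 - 6)**2/3 = (1/3)*151**2 = (1/3)*22801 = 22801/3 ≈ 7600.3)
346412 - h = 346412 - 1*22801/3 = 346412 - 22801/3 = 1016435/3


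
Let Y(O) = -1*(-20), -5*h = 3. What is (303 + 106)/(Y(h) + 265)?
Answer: 409/285 ≈ 1.4351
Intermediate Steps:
h = -3/5 (h = -1/5*3 = -3/5 ≈ -0.60000)
Y(O) = 20
(303 + 106)/(Y(h) + 265) = (303 + 106)/(20 + 265) = 409/285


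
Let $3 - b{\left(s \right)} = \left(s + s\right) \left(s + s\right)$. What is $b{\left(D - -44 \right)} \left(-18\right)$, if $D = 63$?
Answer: $824274$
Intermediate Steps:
$b{\left(s \right)} = 3 - 4 s^{2}$ ($b{\left(s \right)} = 3 - \left(s + s\right) \left(s + s\right) = 3 - 2 s 2 s = 3 - 4 s^{2}$)
$b{\left(D - -44 \right)} \left(-18\right) = \left(3 - 4 \left(63 - -44\right)^{2}\right) \left(-18\right) = \left(3 - 4 \left(63 + 44\right)^{2}\right) \left(-18\right) = \left(3 - 4 \cdot 107^{2}\right) \left(-18\right) = \left(3 - 45796\right) \left(-18\right) = \left(-45793\right) \left(-18\right) = 824274$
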